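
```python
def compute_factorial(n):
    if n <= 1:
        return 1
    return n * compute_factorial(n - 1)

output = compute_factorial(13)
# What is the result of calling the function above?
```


compute_factorial(13)
= 13 * compute_factorial(12)
= 13 * 12 * compute_factorial(11)
= 13 * 12 * 11 * compute_factorial(10)
= 13 * 12 * 11 * 10 * compute_factorial(9)
= 13 * 12 * 11 * 10 * 9 * compute_factorial(8)
= 13 * 12 * 11 * 10 * 9 * 8 * compute_factorial(7)
= 13 * 12 * 11 * 10 * 9 * 8 * 7 * compute_factorial(6)
= 13 * 12 * 11 * 10 * 9 * 8 * 7 * 6 * compute_factorial(5)
= 13 * 12 * 11 * 10 * 9 * 8 * 7 * 6 * 5 * compute_factorial(4)
= 13 * 12 * 11 * 10 * 9 * 8 * 7 * 6 * 5 * 4 * compute_factorial(3)
= 13 * 12 * 11 * 10 * 9 * 8 * 7 * 6 * 5 * 4 * 3 * compute_factorial(2)
= 13 * 12 * 11 * 10 * 9 * 8 * 7 * 6 * 5 * 4 * 3 * 2 * compute_factorial(1)
= 13 * 12 * 11 * 10 * 9 * 8 * 7 * 6 * 5 * 4 * 3 * 2 * 1
= 6227020800


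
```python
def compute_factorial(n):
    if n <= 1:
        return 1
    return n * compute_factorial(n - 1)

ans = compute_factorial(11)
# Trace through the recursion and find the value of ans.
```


compute_factorial(11)
= 11 * compute_factorial(10)
= 11 * 10 * compute_factorial(9)
= 11 * 10 * 9 * compute_factorial(8)
= 11 * 10 * 9 * 8 * compute_factorial(7)
= 11 * 10 * 9 * 8 * 7 * compute_factorial(6)
= 11 * 10 * 9 * 8 * 7 * 6 * compute_factorial(5)
= 11 * 10 * 9 * 8 * 7 * 6 * 5 * compute_factorial(4)
= 11 * 10 * 9 * 8 * 7 * 6 * 5 * 4 * compute_factorial(3)
= 11 * 10 * 9 * 8 * 7 * 6 * 5 * 4 * 3 * compute_factorial(2)
= 11 * 10 * 9 * 8 * 7 * 6 * 5 * 4 * 3 * 2 * compute_factorial(1)
= 11 * 10 * 9 * 8 * 7 * 6 * 5 * 4 * 3 * 2 * 1
= 39916800


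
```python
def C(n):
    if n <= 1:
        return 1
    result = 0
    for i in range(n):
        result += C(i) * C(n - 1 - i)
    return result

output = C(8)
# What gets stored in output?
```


C(8)
= sum of C(i) * C(8-1-i) for i in 0..7
First compute sub-values bottom-up:
  C(0) = 1, C(1) = 1
  C(2) = 1*1 + 1*1 = 2
  C(3) = 1*2 + 1*1 + 2*1 = 5
  C(4) = 1*5 + 1*2 + 2*1 + 5*1 = 14
  C(5) = 1*14 + 1*5 + 2*2 + 5*1 + 14*1 = 42
  C(6) = 1*42 + 1*14 + 2*5 + 5*2 + 14*1 + 42*1 = 132
  C(7) = 1*132 + 1*42 + 2*14 + 5*5 + 14*2 + 42*1 + 132*1 = 429
Now C(8):
  C(0)*C(7) = 1*429 = 429
  C(1)*C(6) = 1*132 = 132
  C(2)*C(5) = 2*42 = 84
  C(3)*C(4) = 5*14 = 70
  C(4)*C(3) = 14*5 = 70
  C(5)*C(2) = 42*2 = 84
  C(6)*C(1) = 132*1 = 132
  C(7)*C(0) = 429*1 = 429
= 429 + 132 + 84 + 70 + 70 + 84 + 132 + 429
= 1430


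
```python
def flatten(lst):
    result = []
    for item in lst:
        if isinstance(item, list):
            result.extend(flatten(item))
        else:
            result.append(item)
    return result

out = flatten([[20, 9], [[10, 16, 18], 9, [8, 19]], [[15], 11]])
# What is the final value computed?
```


flatten([[20, 9], [[10, 16, 18], 9, [8, 19]], [[15], 11]])
Processing each element:
  [20, 9] is a list -> flatten recursively -> [20, 9]
  [[10, 16, 18], 9, [8, 19]] is a list -> flatten recursively -> [10, 16, 18, 9, 8, 19]
  [[15], 11] is a list -> flatten recursively -> [15, 11]
= [20, 9, 10, 16, 18, 9, 8, 19, 15, 11]


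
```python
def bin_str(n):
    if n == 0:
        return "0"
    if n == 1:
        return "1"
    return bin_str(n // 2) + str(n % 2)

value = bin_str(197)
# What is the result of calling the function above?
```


bin_str(197)
= bin_str(98) + "1"
= bin_str(49) + "0" + "1"
= bin_str(24) + "1" + "0" + "1"
= bin_str(12) + "0" + "1" + "0" + "1"
= bin_str(6) + "0" + "0" + "1" + "0" + "1"
= bin_str(3) + "0" + "0" + "0" + "1" + "0" + "1"
= bin_str(1) + "1" + "0" + "0" + "0" + "1" + "0" + "1"
= "1" + "1" + "0" + "0" + "0" + "1" + "0" + "1"
= "11000101"


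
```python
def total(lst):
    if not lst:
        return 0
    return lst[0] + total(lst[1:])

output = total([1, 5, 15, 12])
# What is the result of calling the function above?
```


total([1, 5, 15, 12])
= 1 + total([5, 15, 12])
= 1 + 5 + total([15, 12])
= 1 + 5 + 15 + total([12])
= 1 + 5 + 15 + 12 + total([])
= 1 + 5 + 15 + 12 + 0
= 33


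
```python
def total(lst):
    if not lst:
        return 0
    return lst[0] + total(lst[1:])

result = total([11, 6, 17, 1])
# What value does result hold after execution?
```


total([11, 6, 17, 1])
= 11 + total([6, 17, 1])
= 11 + 6 + total([17, 1])
= 11 + 6 + 17 + total([1])
= 11 + 6 + 17 + 1 + total([])
= 11 + 6 + 17 + 1 + 0
= 35


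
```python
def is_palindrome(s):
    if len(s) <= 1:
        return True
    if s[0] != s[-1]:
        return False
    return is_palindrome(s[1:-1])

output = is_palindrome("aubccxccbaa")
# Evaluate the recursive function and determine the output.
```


is_palindrome("aubccxccbaa")
"aubccxccbaa": s[0]='a' == s[-1]='a' -> is_palindrome("ubccxccba")
"ubccxccba": s[0]='u' != s[-1]='a' -> False
= False


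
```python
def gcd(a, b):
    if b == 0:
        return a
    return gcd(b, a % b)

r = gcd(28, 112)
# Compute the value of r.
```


gcd(28, 112)
= gcd(112, 28 % 112) = gcd(112, 28)
= gcd(28, 112 % 28) = gcd(28, 0)
b == 0, return a = 28


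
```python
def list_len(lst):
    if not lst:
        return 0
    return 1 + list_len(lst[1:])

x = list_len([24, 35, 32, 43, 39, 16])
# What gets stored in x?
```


list_len([24, 35, 32, 43, 39, 16])
= 1 + list_len([35, 32, 43, 39, 16])
= 1 + 1 + list_len([32, 43, 39, 16])
= 1 + 1 + 1 + list_len([43, 39, 16])
= 1 + 1 + 1 + 1 + list_len([39, 16])
= 1 + 1 + 1 + 1 + 1 + list_len([16])
= 1 + 1 + 1 + 1 + 1 + 1 + list_len([])
= 1 + 1 + 1 + 1 + 1 + 1 + 0
= 6


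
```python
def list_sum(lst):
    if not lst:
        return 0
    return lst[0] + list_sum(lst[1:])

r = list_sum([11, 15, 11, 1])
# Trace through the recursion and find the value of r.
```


list_sum([11, 15, 11, 1])
= 11 + list_sum([15, 11, 1])
= 11 + 15 + list_sum([11, 1])
= 11 + 15 + 11 + list_sum([1])
= 11 + 15 + 11 + 1 + list_sum([])
= 11 + 15 + 11 + 1 + 0
= 38


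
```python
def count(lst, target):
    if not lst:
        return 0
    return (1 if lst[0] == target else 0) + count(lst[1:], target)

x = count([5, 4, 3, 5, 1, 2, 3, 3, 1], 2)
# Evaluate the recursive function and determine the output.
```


count([5, 4, 3, 5, 1, 2, 3, 3, 1], 2)
lst[0]=5 != 2: 0 + count([4, 3, 5, 1, 2, 3, 3, 1], 2)
lst[0]=4 != 2: 0 + count([3, 5, 1, 2, 3, 3, 1], 2)
lst[0]=3 != 2: 0 + count([5, 1, 2, 3, 3, 1], 2)
lst[0]=5 != 2: 0 + count([1, 2, 3, 3, 1], 2)
lst[0]=1 != 2: 0 + count([2, 3, 3, 1], 2)
lst[0]=2 == 2: 1 + count([3, 3, 1], 2)
lst[0]=3 != 2: 0 + count([3, 1], 2)
lst[0]=3 != 2: 0 + count([1], 2)
lst[0]=1 != 2: 0 + count([], 2)
= 1


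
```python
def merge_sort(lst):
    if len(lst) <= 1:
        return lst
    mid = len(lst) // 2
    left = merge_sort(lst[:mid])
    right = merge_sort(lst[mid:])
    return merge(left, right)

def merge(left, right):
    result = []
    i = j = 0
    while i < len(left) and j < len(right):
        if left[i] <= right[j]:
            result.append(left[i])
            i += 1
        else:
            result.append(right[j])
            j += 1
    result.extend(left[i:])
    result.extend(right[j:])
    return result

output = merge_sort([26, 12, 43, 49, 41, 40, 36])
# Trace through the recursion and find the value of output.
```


merge_sort([26, 12, 43, 49, 41, 40, 36])
Split into [26, 12, 43] and [49, 41, 40, 36]
Left sorted: [12, 26, 43]
Right sorted: [36, 40, 41, 49]
Merge [12, 26, 43] and [36, 40, 41, 49]
= [12, 26, 36, 40, 41, 43, 49]


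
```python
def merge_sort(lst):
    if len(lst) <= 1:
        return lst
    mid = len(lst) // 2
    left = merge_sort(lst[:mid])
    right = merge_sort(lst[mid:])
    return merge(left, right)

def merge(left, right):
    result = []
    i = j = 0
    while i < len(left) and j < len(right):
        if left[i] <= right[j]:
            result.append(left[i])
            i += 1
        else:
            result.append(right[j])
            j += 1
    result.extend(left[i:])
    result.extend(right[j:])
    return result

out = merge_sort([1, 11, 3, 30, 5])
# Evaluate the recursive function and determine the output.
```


merge_sort([1, 11, 3, 30, 5])
Split into [1, 11] and [3, 30, 5]
Left sorted: [1, 11]
Right sorted: [3, 5, 30]
Merge [1, 11] and [3, 5, 30]
= [1, 3, 5, 11, 30]


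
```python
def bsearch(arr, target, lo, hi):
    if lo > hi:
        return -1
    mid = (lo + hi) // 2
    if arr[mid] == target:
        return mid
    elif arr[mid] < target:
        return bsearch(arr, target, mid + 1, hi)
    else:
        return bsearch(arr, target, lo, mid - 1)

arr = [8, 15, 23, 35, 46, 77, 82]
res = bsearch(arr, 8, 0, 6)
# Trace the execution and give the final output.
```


bsearch(arr, 8, 0, 6)
lo=0, hi=6, mid=3, arr[mid]=35
35 > 8, search left half
lo=0, hi=2, mid=1, arr[mid]=15
15 > 8, search left half
lo=0, hi=0, mid=0, arr[mid]=8
arr[0] == 8, found at index 0
= 0


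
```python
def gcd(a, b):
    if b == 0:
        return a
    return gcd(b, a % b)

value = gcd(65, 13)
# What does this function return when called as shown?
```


gcd(65, 13)
= gcd(13, 65 % 13) = gcd(13, 0)
b == 0, return a = 13


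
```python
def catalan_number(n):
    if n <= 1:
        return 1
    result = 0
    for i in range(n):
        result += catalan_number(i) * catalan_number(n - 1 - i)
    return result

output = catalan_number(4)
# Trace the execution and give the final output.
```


catalan_number(4)
= sum of catalan_number(i) * catalan_number(4-1-i) for i in 0..3
First compute sub-values bottom-up:
  catalan_number(0) = 1, catalan_number(1) = 1
  catalan_number(2) = 1*1 + 1*1 = 2
  catalan_number(3) = 1*2 + 1*1 + 2*1 = 5
Now catalan_number(4):
  catalan_number(0)*catalan_number(3) = 1*5 = 5
  catalan_number(1)*catalan_number(2) = 1*2 = 2
  catalan_number(2)*catalan_number(1) = 2*1 = 2
  catalan_number(3)*catalan_number(0) = 5*1 = 5
= 5 + 2 + 2 + 5
= 14


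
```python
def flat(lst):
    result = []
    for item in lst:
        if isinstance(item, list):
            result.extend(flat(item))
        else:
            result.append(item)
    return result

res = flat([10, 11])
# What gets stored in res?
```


flat([10, 11])
Processing each element:
  10 is not a list -> append 10
  11 is not a list -> append 11
= [10, 11]


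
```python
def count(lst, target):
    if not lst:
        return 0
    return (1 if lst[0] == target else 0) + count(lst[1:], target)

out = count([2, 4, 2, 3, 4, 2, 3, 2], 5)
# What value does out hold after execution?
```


count([2, 4, 2, 3, 4, 2, 3, 2], 5)
lst[0]=2 != 5: 0 + count([4, 2, 3, 4, 2, 3, 2], 5)
lst[0]=4 != 5: 0 + count([2, 3, 4, 2, 3, 2], 5)
lst[0]=2 != 5: 0 + count([3, 4, 2, 3, 2], 5)
lst[0]=3 != 5: 0 + count([4, 2, 3, 2], 5)
lst[0]=4 != 5: 0 + count([2, 3, 2], 5)
lst[0]=2 != 5: 0 + count([3, 2], 5)
lst[0]=3 != 5: 0 + count([2], 5)
lst[0]=2 != 5: 0 + count([], 5)
= 0


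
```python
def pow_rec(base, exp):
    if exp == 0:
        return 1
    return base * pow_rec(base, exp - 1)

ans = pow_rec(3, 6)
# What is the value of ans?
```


pow_rec(3, 6)
= 3 * pow_rec(3, 5)
= 3 * 3 * pow_rec(3, 4)
= 3 * 3 * 3 * pow_rec(3, 3)
= 3 * 3 * 3 * 3 * pow_rec(3, 2)
= 3 * 3 * 3 * 3 * 3 * pow_rec(3, 1)
= 3 * 3 * 3 * 3 * 3 * 3 * pow_rec(3, 0)
= 3 * 3 * 3 * 3 * 3 * 3 * 1
= 729


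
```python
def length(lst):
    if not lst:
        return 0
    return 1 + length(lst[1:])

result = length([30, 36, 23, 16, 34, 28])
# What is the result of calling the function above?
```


length([30, 36, 23, 16, 34, 28])
= 1 + length([36, 23, 16, 34, 28])
= 1 + 1 + length([23, 16, 34, 28])
= 1 + 1 + 1 + length([16, 34, 28])
= 1 + 1 + 1 + 1 + length([34, 28])
= 1 + 1 + 1 + 1 + 1 + length([28])
= 1 + 1 + 1 + 1 + 1 + 1 + length([])
= 1 + 1 + 1 + 1 + 1 + 1 + 0
= 6


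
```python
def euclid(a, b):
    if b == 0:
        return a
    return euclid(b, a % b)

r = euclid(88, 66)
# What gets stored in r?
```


euclid(88, 66)
= euclid(66, 88 % 66) = euclid(66, 22)
= euclid(22, 66 % 22) = euclid(22, 0)
b == 0, return a = 22


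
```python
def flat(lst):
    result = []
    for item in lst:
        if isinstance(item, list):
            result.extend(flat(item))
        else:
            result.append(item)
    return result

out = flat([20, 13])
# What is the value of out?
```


flat([20, 13])
Processing each element:
  20 is not a list -> append 20
  13 is not a list -> append 13
= [20, 13]


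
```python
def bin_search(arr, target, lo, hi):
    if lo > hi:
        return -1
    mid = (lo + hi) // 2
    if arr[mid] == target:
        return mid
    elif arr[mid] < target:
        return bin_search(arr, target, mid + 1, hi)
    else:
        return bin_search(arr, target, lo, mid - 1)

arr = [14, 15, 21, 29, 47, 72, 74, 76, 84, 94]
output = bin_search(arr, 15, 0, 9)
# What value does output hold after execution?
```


bin_search(arr, 15, 0, 9)
lo=0, hi=9, mid=4, arr[mid]=47
47 > 15, search left half
lo=0, hi=3, mid=1, arr[mid]=15
arr[1] == 15, found at index 1
= 1


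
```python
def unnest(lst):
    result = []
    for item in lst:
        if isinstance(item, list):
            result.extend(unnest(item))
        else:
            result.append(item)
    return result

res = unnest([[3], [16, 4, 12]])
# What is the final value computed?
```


unnest([[3], [16, 4, 12]])
Processing each element:
  [3] is a list -> unnest recursively -> [3]
  [16, 4, 12] is a list -> unnest recursively -> [16, 4, 12]
= [3, 16, 4, 12]


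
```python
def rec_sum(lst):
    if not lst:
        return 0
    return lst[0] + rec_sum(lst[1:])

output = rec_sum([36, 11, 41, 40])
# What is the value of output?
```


rec_sum([36, 11, 41, 40])
= 36 + rec_sum([11, 41, 40])
= 36 + 11 + rec_sum([41, 40])
= 36 + 11 + 41 + rec_sum([40])
= 36 + 11 + 41 + 40 + rec_sum([])
= 36 + 11 + 41 + 40 + 0
= 128


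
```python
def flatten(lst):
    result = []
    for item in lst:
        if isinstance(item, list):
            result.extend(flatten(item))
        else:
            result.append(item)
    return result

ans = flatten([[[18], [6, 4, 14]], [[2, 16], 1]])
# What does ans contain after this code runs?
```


flatten([[[18], [6, 4, 14]], [[2, 16], 1]])
Processing each element:
  [[18], [6, 4, 14]] is a list -> flatten recursively -> [18, 6, 4, 14]
  [[2, 16], 1] is a list -> flatten recursively -> [2, 16, 1]
= [18, 6, 4, 14, 2, 16, 1]


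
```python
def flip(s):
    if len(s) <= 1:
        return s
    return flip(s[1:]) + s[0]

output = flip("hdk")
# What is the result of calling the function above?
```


flip("hdk")
= flip("dk") + "h"
= flip("k") + "d" + "h"
= "k" + "d" + "h"
= "kdh"


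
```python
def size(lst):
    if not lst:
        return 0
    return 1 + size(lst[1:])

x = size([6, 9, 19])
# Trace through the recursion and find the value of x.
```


size([6, 9, 19])
= 1 + size([9, 19])
= 1 + 1 + size([19])
= 1 + 1 + 1 + size([])
= 1 + 1 + 1 + 0
= 3


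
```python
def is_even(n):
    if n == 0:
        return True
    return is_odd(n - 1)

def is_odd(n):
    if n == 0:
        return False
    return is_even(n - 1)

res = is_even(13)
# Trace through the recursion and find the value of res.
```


is_even(13)
= is_odd(12)
= is_even(11)
= is_odd(10)
= is_even(9)
= is_odd(8)
= is_even(7)
= is_odd(6)
= is_even(5)
= is_odd(4)
= is_even(3)
= is_odd(2)
= is_even(1)
= is_odd(0)
n == 0: return False
= False


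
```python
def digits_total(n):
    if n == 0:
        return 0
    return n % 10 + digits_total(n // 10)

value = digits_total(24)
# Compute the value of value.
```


digits_total(24)
= 4 + digits_total(2)
= 4 + 2 + digits_total(0)
= 4 + 2 + 0
= 6


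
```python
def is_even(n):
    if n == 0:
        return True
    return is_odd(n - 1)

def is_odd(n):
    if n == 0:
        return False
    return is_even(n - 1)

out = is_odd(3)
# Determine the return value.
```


is_odd(3)
= is_even(2)
= is_odd(1)
= is_even(0)
n == 0: return True
= True


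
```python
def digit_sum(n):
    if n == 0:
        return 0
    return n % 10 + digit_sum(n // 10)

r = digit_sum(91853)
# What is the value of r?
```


digit_sum(91853)
= 3 + digit_sum(9185)
= 3 + 5 + digit_sum(918)
= 3 + 5 + 8 + digit_sum(91)
= 3 + 5 + 8 + 1 + digit_sum(9)
= 3 + 5 + 8 + 1 + 9 + digit_sum(0)
= 3 + 5 + 8 + 1 + 9 + 0
= 26


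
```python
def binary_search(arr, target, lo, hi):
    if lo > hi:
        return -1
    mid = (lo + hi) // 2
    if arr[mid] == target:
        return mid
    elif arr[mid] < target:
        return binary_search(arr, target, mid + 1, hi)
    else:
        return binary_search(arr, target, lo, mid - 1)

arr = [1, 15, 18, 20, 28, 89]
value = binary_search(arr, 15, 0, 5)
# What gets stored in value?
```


binary_search(arr, 15, 0, 5)
lo=0, hi=5, mid=2, arr[mid]=18
18 > 15, search left half
lo=0, hi=1, mid=0, arr[mid]=1
1 < 15, search right half
lo=1, hi=1, mid=1, arr[mid]=15
arr[1] == 15, found at index 1
= 1


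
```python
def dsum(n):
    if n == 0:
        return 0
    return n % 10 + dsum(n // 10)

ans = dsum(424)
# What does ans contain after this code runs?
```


dsum(424)
= 4 + dsum(42)
= 4 + 2 + dsum(4)
= 4 + 2 + 4 + dsum(0)
= 4 + 2 + 4 + 0
= 10


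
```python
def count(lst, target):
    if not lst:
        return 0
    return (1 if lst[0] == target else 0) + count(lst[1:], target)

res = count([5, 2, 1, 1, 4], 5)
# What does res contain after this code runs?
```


count([5, 2, 1, 1, 4], 5)
lst[0]=5 == 5: 1 + count([2, 1, 1, 4], 5)
lst[0]=2 != 5: 0 + count([1, 1, 4], 5)
lst[0]=1 != 5: 0 + count([1, 4], 5)
lst[0]=1 != 5: 0 + count([4], 5)
lst[0]=4 != 5: 0 + count([], 5)
= 1


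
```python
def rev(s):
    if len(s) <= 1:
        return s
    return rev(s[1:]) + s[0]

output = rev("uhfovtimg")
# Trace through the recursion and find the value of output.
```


rev("uhfovtimg")
= rev("hfovtimg") + "u"
= rev("fovtimg") + "h" + "u"
= rev("ovtimg") + "f" + "h" + "u"
= rev("vtimg") + "o" + "f" + "h" + "u"
= rev("timg") + "v" + "o" + "f" + "h" + "u"
= rev("img") + "t" + "v" + "o" + "f" + "h" + "u"
= rev("mg") + "i" + "t" + "v" + "o" + "f" + "h" + "u"
= rev("g") + "m" + "i" + "t" + "v" + "o" + "f" + "h" + "u"
= "g" + "m" + "i" + "t" + "v" + "o" + "f" + "h" + "u"
= "gmitvofhu"


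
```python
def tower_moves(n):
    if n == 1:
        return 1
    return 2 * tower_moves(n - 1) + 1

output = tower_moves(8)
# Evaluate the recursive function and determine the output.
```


tower_moves(8)
= 2 * tower_moves(7) + 1
= 2 * (2 * tower_moves(6) + 1) + 1
= 2 * (2 * (2 * tower_moves(5) + 1) + 1) + 1
= 2 * (2 * (2 * (2 * tower_moves(4) + 1) + 1) + 1) + 1
= 2 * (2 * (2 * (2 * (2 * tower_moves(3) + 1) + 1) + 1) + 1) + 1
= 2 * (2 * (2 * (2 * (2 * (2 * tower_moves(2) + 1) + 1) + 1) + 1) + 1) + 1
= 2 * (2 * (2 * (2 * (2 * (2 * (2 * tower_moves(1) + 1) + 1) + 1) + 1) + 1) + 1) + 1
Now compute bottom-up:
tower_moves(1) = 1
tower_moves(2) = 2 * 1 + 1 = 3
tower_moves(3) = 2 * 3 + 1 = 7
tower_moves(4) = 2 * 7 + 1 = 15
tower_moves(5) = 2 * 15 + 1 = 31
tower_moves(6) = 2 * 31 + 1 = 63
tower_moves(7) = 2 * 63 + 1 = 127
tower_moves(8) = 2 * 127 + 1 = 255
= 255


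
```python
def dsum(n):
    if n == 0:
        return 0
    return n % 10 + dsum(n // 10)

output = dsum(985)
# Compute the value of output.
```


dsum(985)
= 5 + dsum(98)
= 5 + 8 + dsum(9)
= 5 + 8 + 9 + dsum(0)
= 5 + 8 + 9 + 0
= 22


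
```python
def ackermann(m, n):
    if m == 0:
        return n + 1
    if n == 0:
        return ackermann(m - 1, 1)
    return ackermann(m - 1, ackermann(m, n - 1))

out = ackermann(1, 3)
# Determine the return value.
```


ackermann(1, 3)
= ackermann(0, ackermann(1, 2))
First compute ackermann(1, 2) = 4
= ackermann(0, 4)
= 5


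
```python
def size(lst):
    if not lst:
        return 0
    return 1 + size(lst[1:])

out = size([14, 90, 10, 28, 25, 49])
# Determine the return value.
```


size([14, 90, 10, 28, 25, 49])
= 1 + size([90, 10, 28, 25, 49])
= 1 + 1 + size([10, 28, 25, 49])
= 1 + 1 + 1 + size([28, 25, 49])
= 1 + 1 + 1 + 1 + size([25, 49])
= 1 + 1 + 1 + 1 + 1 + size([49])
= 1 + 1 + 1 + 1 + 1 + 1 + size([])
= 1 + 1 + 1 + 1 + 1 + 1 + 0
= 6


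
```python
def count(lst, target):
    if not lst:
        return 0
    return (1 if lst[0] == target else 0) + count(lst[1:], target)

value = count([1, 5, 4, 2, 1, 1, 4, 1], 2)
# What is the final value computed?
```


count([1, 5, 4, 2, 1, 1, 4, 1], 2)
lst[0]=1 != 2: 0 + count([5, 4, 2, 1, 1, 4, 1], 2)
lst[0]=5 != 2: 0 + count([4, 2, 1, 1, 4, 1], 2)
lst[0]=4 != 2: 0 + count([2, 1, 1, 4, 1], 2)
lst[0]=2 == 2: 1 + count([1, 1, 4, 1], 2)
lst[0]=1 != 2: 0 + count([1, 4, 1], 2)
lst[0]=1 != 2: 0 + count([4, 1], 2)
lst[0]=4 != 2: 0 + count([1], 2)
lst[0]=1 != 2: 0 + count([], 2)
= 1


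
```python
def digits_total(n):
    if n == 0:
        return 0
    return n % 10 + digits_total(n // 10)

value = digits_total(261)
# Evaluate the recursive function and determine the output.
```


digits_total(261)
= 1 + digits_total(26)
= 1 + 6 + digits_total(2)
= 1 + 6 + 2 + digits_total(0)
= 1 + 6 + 2 + 0
= 9


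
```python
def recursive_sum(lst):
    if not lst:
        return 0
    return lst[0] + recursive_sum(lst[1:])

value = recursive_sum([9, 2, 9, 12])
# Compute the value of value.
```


recursive_sum([9, 2, 9, 12])
= 9 + recursive_sum([2, 9, 12])
= 9 + 2 + recursive_sum([9, 12])
= 9 + 2 + 9 + recursive_sum([12])
= 9 + 2 + 9 + 12 + recursive_sum([])
= 9 + 2 + 9 + 12 + 0
= 32


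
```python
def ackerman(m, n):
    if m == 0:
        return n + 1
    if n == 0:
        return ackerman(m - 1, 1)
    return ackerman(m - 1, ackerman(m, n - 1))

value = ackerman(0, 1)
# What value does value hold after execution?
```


ackerman(0, 1)
m == 0: return 1 + 1 = 2
= 2


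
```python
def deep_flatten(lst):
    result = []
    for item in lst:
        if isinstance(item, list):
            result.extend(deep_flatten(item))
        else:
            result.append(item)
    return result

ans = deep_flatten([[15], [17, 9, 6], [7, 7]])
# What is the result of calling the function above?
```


deep_flatten([[15], [17, 9, 6], [7, 7]])
Processing each element:
  [15] is a list -> deep_flatten recursively -> [15]
  [17, 9, 6] is a list -> deep_flatten recursively -> [17, 9, 6]
  [7, 7] is a list -> deep_flatten recursively -> [7, 7]
= [15, 17, 9, 6, 7, 7]


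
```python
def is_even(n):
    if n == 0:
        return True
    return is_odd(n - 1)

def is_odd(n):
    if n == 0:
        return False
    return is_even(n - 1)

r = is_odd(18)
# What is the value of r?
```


is_odd(18)
= is_even(17)
= is_odd(16)
= is_even(15)
= is_odd(14)
= is_even(13)
= is_odd(12)
= is_even(11)
= is_odd(10)
= is_even(9)
= is_odd(8)
= is_even(7)
= is_odd(6)
= is_even(5)
= is_odd(4)
= is_even(3)
= is_odd(2)
= is_even(1)
= is_odd(0)
n == 0: return False
= False


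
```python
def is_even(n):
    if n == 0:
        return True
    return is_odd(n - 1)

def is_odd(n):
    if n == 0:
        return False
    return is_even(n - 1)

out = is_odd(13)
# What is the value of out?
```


is_odd(13)
= is_even(12)
= is_odd(11)
= is_even(10)
= is_odd(9)
= is_even(8)
= is_odd(7)
= is_even(6)
= is_odd(5)
= is_even(4)
= is_odd(3)
= is_even(2)
= is_odd(1)
= is_even(0)
n == 0: return True
= True


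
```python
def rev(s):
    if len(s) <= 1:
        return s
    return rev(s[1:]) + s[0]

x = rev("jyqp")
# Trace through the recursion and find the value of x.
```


rev("jyqp")
= rev("yqp") + "j"
= rev("qp") + "y" + "j"
= rev("p") + "q" + "y" + "j"
= "p" + "q" + "y" + "j"
= "pqyj"


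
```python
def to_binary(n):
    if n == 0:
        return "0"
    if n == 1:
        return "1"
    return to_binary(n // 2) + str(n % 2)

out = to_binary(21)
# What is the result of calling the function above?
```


to_binary(21)
= to_binary(10) + "1"
= to_binary(5) + "0" + "1"
= to_binary(2) + "1" + "0" + "1"
= to_binary(1) + "0" + "1" + "0" + "1"
= "1" + "0" + "1" + "0" + "1"
= "10101"


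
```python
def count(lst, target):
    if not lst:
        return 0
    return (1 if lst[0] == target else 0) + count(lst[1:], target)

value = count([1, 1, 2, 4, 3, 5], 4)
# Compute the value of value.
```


count([1, 1, 2, 4, 3, 5], 4)
lst[0]=1 != 4: 0 + count([1, 2, 4, 3, 5], 4)
lst[0]=1 != 4: 0 + count([2, 4, 3, 5], 4)
lst[0]=2 != 4: 0 + count([4, 3, 5], 4)
lst[0]=4 == 4: 1 + count([3, 5], 4)
lst[0]=3 != 4: 0 + count([5], 4)
lst[0]=5 != 4: 0 + count([], 4)
= 1


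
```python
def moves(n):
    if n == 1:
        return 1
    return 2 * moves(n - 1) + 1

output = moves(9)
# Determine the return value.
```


moves(9)
= 2 * moves(8) + 1
= 2 * (2 * moves(7) + 1) + 1
= 2 * (2 * (2 * moves(6) + 1) + 1) + 1
= 2 * (2 * (2 * (2 * moves(5) + 1) + 1) + 1) + 1
= 2 * (2 * (2 * (2 * (2 * moves(4) + 1) + 1) + 1) + 1) + 1
= 2 * (2 * (2 * (2 * (2 * (2 * moves(3) + 1) + 1) + 1) + 1) + 1) + 1
= 2 * (2 * (2 * (2 * (2 * (2 * (2 * moves(2) + 1) + 1) + 1) + 1) + 1) + 1) + 1
= 2 * (2 * (2 * (2 * (2 * (2 * (2 * (2 * moves(1) + 1) + 1) + 1) + 1) + 1) + 1) + 1) + 1
Now compute bottom-up:
moves(1) = 1
moves(2) = 2 * 1 + 1 = 3
moves(3) = 2 * 3 + 1 = 7
moves(4) = 2 * 7 + 1 = 15
moves(5) = 2 * 15 + 1 = 31
moves(6) = 2 * 31 + 1 = 63
moves(7) = 2 * 63 + 1 = 127
moves(8) = 2 * 127 + 1 = 255
moves(9) = 2 * 255 + 1 = 511
= 511


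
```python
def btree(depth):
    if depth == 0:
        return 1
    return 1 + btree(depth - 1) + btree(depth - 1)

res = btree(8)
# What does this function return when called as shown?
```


btree(8)
= 1 + btree(7) + btree(7)
= 1 + 2 * btree(7)
btree(k) = 2^(k+1) - 1
btree(0) = 1
btree(1) = 3
btree(2) = 7
btree(3) = 15
btree(4) = 31
btree(8) = 2^9 - 1 = 511


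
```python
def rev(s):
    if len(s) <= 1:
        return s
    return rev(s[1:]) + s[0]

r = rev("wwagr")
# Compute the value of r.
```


rev("wwagr")
= rev("wagr") + "w"
= rev("agr") + "w" + "w"
= rev("gr") + "a" + "w" + "w"
= rev("r") + "g" + "a" + "w" + "w"
= "r" + "g" + "a" + "w" + "w"
= "rgaww"


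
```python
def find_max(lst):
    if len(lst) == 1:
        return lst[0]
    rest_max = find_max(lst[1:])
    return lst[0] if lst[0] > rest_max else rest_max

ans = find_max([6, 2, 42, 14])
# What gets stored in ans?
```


find_max([6, 2, 42, 14])
= compare 6 with find_max([2, 42, 14])
= compare 2 with find_max([42, 14])
= compare 42 with find_max([14])
Base: find_max([14]) = 14
compare 42 with 14: max = 42
compare 2 with 42: max = 42
compare 6 with 42: max = 42
= 42


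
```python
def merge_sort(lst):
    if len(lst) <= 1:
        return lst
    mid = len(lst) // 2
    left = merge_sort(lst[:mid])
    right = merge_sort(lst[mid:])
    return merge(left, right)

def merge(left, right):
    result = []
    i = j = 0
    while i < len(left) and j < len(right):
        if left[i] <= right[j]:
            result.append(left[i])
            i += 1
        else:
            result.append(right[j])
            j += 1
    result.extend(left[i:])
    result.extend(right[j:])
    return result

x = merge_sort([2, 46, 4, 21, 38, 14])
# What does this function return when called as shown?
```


merge_sort([2, 46, 4, 21, 38, 14])
Split into [2, 46, 4] and [21, 38, 14]
Left sorted: [2, 4, 46]
Right sorted: [14, 21, 38]
Merge [2, 4, 46] and [14, 21, 38]
= [2, 4, 14, 21, 38, 46]


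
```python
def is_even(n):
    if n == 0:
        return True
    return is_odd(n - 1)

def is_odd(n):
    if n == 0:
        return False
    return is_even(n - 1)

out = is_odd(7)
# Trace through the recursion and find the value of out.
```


is_odd(7)
= is_even(6)
= is_odd(5)
= is_even(4)
= is_odd(3)
= is_even(2)
= is_odd(1)
= is_even(0)
n == 0: return True
= True


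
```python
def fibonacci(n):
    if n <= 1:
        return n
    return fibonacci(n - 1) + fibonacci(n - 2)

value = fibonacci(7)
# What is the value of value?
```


fibonacci(7)
= fibonacci(6) + fibonacci(5)
= (fibonacci(5) + fibonacci(4)) + fibonacci(5)
Computing bottom-up: fibonacci(0)=0, fibonacci(1)=1, fibonacci(2)=1, fibonacci(3)=2, fibonacci(4)=3, fibonacci(5)=5, fibonacci(6)=8, fibonacci(7)=13
= 13


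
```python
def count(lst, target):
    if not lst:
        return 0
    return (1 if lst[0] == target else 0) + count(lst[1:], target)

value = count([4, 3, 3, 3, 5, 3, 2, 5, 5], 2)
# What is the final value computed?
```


count([4, 3, 3, 3, 5, 3, 2, 5, 5], 2)
lst[0]=4 != 2: 0 + count([3, 3, 3, 5, 3, 2, 5, 5], 2)
lst[0]=3 != 2: 0 + count([3, 3, 5, 3, 2, 5, 5], 2)
lst[0]=3 != 2: 0 + count([3, 5, 3, 2, 5, 5], 2)
lst[0]=3 != 2: 0 + count([5, 3, 2, 5, 5], 2)
lst[0]=5 != 2: 0 + count([3, 2, 5, 5], 2)
lst[0]=3 != 2: 0 + count([2, 5, 5], 2)
lst[0]=2 == 2: 1 + count([5, 5], 2)
lst[0]=5 != 2: 0 + count([5], 2)
lst[0]=5 != 2: 0 + count([], 2)
= 1


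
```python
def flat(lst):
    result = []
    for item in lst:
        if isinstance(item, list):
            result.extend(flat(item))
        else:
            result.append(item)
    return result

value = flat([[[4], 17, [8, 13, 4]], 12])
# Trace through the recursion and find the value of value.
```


flat([[[4], 17, [8, 13, 4]], 12])
Processing each element:
  [[4], 17, [8, 13, 4]] is a list -> flat recursively -> [4, 17, 8, 13, 4]
  12 is not a list -> append 12
= [4, 17, 8, 13, 4, 12]


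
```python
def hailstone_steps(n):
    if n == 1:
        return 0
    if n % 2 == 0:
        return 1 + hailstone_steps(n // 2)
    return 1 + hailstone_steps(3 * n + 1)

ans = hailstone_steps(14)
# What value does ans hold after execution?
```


hailstone_steps(14)
14 is even -> hailstone_steps(7)
7 is odd -> 3*7+1 = 22 -> hailstone_steps(22)
22 is even -> hailstone_steps(11)
11 is odd -> 3*11+1 = 34 -> hailstone_steps(34)
34 is even -> hailstone_steps(17)
17 is odd -> 3*17+1 = 52 -> hailstone_steps(52)
52 is even -> hailstone_steps(26)
26 is even -> hailstone_steps(13)
13 is odd -> 3*13+1 = 40 -> hailstone_steps(40)
40 is even -> hailstone_steps(20)
20 is even -> hailstone_steps(10)
10 is even -> hailstone_steps(5)
5 is odd -> 3*5+1 = 16 -> hailstone_steps(16)
16 is even -> hailstone_steps(8)
8 is even -> hailstone_steps(4)
4 is even -> hailstone_steps(2)
2 is even -> hailstone_steps(1)
Reached 1 after 17 steps
= 17


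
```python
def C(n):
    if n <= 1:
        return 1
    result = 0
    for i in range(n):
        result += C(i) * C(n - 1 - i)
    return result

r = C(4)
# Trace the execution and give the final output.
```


C(4)
= sum of C(i) * C(4-1-i) for i in 0..3
First compute sub-values bottom-up:
  C(0) = 1, C(1) = 1
  C(2) = 1*1 + 1*1 = 2
  C(3) = 1*2 + 1*1 + 2*1 = 5
Now C(4):
  C(0)*C(3) = 1*5 = 5
  C(1)*C(2) = 1*2 = 2
  C(2)*C(1) = 2*1 = 2
  C(3)*C(0) = 5*1 = 5
= 5 + 2 + 2 + 5
= 14


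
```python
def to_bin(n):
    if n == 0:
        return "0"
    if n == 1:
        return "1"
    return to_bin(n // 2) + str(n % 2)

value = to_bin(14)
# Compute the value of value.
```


to_bin(14)
= to_bin(7) + "0"
= to_bin(3) + "1" + "0"
= to_bin(1) + "1" + "1" + "0"
= "1" + "1" + "1" + "0"
= "1110"


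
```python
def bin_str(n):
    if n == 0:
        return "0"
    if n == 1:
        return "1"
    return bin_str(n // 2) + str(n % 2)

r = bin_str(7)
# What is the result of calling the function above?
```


bin_str(7)
= bin_str(3) + "1"
= bin_str(1) + "1" + "1"
= "1" + "1" + "1"
= "111"


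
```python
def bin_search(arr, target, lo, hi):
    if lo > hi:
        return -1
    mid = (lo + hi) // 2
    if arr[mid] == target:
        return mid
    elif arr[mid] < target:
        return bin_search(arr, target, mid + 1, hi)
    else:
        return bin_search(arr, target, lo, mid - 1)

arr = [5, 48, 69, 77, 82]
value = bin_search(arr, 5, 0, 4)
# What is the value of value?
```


bin_search(arr, 5, 0, 4)
lo=0, hi=4, mid=2, arr[mid]=69
69 > 5, search left half
lo=0, hi=1, mid=0, arr[mid]=5
arr[0] == 5, found at index 0
= 0


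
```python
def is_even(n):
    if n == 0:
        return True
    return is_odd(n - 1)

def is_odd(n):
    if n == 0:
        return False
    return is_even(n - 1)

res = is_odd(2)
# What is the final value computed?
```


is_odd(2)
= is_even(1)
= is_odd(0)
n == 0: return False
= False


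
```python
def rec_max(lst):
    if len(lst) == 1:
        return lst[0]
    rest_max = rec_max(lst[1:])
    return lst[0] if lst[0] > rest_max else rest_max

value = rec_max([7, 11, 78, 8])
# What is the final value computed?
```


rec_max([7, 11, 78, 8])
= compare 7 with rec_max([11, 78, 8])
= compare 11 with rec_max([78, 8])
= compare 78 with rec_max([8])
Base: rec_max([8]) = 8
compare 78 with 8: max = 78
compare 11 with 78: max = 78
compare 7 with 78: max = 78
= 78


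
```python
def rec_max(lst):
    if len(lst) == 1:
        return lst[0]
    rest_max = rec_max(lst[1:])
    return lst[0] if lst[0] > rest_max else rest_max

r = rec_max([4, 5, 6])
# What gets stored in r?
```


rec_max([4, 5, 6])
= compare 4 with rec_max([5, 6])
= compare 5 with rec_max([6])
Base: rec_max([6]) = 6
compare 5 with 6: max = 6
compare 4 with 6: max = 6
= 6


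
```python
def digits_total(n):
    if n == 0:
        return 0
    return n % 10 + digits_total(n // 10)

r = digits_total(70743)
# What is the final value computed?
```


digits_total(70743)
= 3 + digits_total(7074)
= 3 + 4 + digits_total(707)
= 3 + 4 + 7 + digits_total(70)
= 3 + 4 + 7 + 0 + digits_total(7)
= 3 + 4 + 7 + 0 + 7 + digits_total(0)
= 3 + 4 + 7 + 0 + 7 + 0
= 21


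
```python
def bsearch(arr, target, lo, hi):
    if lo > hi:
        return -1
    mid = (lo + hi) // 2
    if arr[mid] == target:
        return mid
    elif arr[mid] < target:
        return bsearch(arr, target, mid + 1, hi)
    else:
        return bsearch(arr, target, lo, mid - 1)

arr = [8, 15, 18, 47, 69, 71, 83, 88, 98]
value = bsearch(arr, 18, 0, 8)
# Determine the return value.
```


bsearch(arr, 18, 0, 8)
lo=0, hi=8, mid=4, arr[mid]=69
69 > 18, search left half
lo=0, hi=3, mid=1, arr[mid]=15
15 < 18, search right half
lo=2, hi=3, mid=2, arr[mid]=18
arr[2] == 18, found at index 2
= 2


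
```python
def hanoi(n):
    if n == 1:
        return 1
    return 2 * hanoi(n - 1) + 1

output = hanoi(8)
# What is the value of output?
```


hanoi(8)
= 2 * hanoi(7) + 1
= 2 * (2 * hanoi(6) + 1) + 1
= 2 * (2 * (2 * hanoi(5) + 1) + 1) + 1
= 2 * (2 * (2 * (2 * hanoi(4) + 1) + 1) + 1) + 1
= 2 * (2 * (2 * (2 * (2 * hanoi(3) + 1) + 1) + 1) + 1) + 1
= 2 * (2 * (2 * (2 * (2 * (2 * hanoi(2) + 1) + 1) + 1) + 1) + 1) + 1
= 2 * (2 * (2 * (2 * (2 * (2 * (2 * hanoi(1) + 1) + 1) + 1) + 1) + 1) + 1) + 1
Now compute bottom-up:
hanoi(1) = 1
hanoi(2) = 2 * 1 + 1 = 3
hanoi(3) = 2 * 3 + 1 = 7
hanoi(4) = 2 * 7 + 1 = 15
hanoi(5) = 2 * 15 + 1 = 31
hanoi(6) = 2 * 31 + 1 = 63
hanoi(7) = 2 * 63 + 1 = 127
hanoi(8) = 2 * 127 + 1 = 255
= 255


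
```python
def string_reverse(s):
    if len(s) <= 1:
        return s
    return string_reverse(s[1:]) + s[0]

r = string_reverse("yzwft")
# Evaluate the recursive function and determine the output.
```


string_reverse("yzwft")
= string_reverse("zwft") + "y"
= string_reverse("wft") + "z" + "y"
= string_reverse("ft") + "w" + "z" + "y"
= string_reverse("t") + "f" + "w" + "z" + "y"
= "t" + "f" + "w" + "z" + "y"
= "tfwzy"


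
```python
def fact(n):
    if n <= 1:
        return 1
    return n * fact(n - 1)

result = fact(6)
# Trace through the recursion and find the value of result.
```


fact(6)
= 6 * fact(5)
= 6 * 5 * fact(4)
= 6 * 5 * 4 * fact(3)
= 6 * 5 * 4 * 3 * fact(2)
= 6 * 5 * 4 * 3 * 2 * fact(1)
= 6 * 5 * 4 * 3 * 2 * 1
= 720


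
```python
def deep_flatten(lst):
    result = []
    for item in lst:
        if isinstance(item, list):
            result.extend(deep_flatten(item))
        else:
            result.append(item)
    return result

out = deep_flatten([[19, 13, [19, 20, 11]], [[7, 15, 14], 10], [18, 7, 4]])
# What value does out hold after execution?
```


deep_flatten([[19, 13, [19, 20, 11]], [[7, 15, 14], 10], [18, 7, 4]])
Processing each element:
  [19, 13, [19, 20, 11]] is a list -> deep_flatten recursively -> [19, 13, 19, 20, 11]
  [[7, 15, 14], 10] is a list -> deep_flatten recursively -> [7, 15, 14, 10]
  [18, 7, 4] is a list -> deep_flatten recursively -> [18, 7, 4]
= [19, 13, 19, 20, 11, 7, 15, 14, 10, 18, 7, 4]


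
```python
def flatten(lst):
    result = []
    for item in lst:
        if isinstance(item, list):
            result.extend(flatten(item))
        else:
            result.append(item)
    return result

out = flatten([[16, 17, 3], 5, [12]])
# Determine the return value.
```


flatten([[16, 17, 3], 5, [12]])
Processing each element:
  [16, 17, 3] is a list -> flatten recursively -> [16, 17, 3]
  5 is not a list -> append 5
  [12] is a list -> flatten recursively -> [12]
= [16, 17, 3, 5, 12]


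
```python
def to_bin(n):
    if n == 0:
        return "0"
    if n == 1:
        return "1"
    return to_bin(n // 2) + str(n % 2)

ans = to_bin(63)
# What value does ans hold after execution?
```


to_bin(63)
= to_bin(31) + "1"
= to_bin(15) + "1" + "1"
= to_bin(7) + "1" + "1" + "1"
= to_bin(3) + "1" + "1" + "1" + "1"
= to_bin(1) + "1" + "1" + "1" + "1" + "1"
= "1" + "1" + "1" + "1" + "1" + "1"
= "111111"


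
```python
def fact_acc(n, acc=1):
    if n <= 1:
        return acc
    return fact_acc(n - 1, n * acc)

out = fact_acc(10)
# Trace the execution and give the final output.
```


fact_acc(10, 1)
= fact_acc(9, 10 * 1) = fact_acc(9, 10)
= fact_acc(8, 9 * 10) = fact_acc(8, 90)
= fact_acc(7, 8 * 90) = fact_acc(7, 720)
= fact_acc(6, 7 * 720) = fact_acc(6, 5040)
= fact_acc(5, 6 * 5040) = fact_acc(5, 30240)
= fact_acc(4, 5 * 30240) = fact_acc(4, 151200)
= fact_acc(3, 4 * 151200) = fact_acc(3, 604800)
= fact_acc(2, 3 * 604800) = fact_acc(2, 1814400)
= fact_acc(1, 2 * 1814400) = fact_acc(1, 3628800)
n <= 1, return acc = 3628800


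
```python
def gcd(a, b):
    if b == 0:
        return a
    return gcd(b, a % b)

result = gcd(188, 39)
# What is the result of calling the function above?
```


gcd(188, 39)
= gcd(39, 188 % 39) = gcd(39, 32)
= gcd(32, 39 % 32) = gcd(32, 7)
= gcd(7, 32 % 7) = gcd(7, 4)
= gcd(4, 7 % 4) = gcd(4, 3)
= gcd(3, 4 % 3) = gcd(3, 1)
= gcd(1, 3 % 1) = gcd(1, 0)
b == 0, return a = 1


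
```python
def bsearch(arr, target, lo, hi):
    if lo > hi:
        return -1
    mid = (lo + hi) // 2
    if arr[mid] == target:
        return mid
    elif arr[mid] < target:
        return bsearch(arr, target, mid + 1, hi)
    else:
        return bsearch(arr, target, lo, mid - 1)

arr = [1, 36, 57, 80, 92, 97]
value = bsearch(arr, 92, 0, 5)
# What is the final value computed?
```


bsearch(arr, 92, 0, 5)
lo=0, hi=5, mid=2, arr[mid]=57
57 < 92, search right half
lo=3, hi=5, mid=4, arr[mid]=92
arr[4] == 92, found at index 4
= 4


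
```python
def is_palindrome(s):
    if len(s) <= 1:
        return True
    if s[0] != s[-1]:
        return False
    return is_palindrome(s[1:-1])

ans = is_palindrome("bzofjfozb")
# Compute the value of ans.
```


is_palindrome("bzofjfozb")
"bzofjfozb": s[0]='b' == s[-1]='b' -> is_palindrome("zofjfoz")
"zofjfoz": s[0]='z' == s[-1]='z' -> is_palindrome("ofjfo")
"ofjfo": s[0]='o' == s[-1]='o' -> is_palindrome("fjf")
"fjf": s[0]='f' == s[-1]='f' -> is_palindrome("j")
"j": len <= 1 -> True
= True


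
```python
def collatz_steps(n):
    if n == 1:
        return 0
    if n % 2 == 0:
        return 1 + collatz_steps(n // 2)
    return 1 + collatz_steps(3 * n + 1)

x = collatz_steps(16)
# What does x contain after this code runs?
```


collatz_steps(16)
16 is even -> collatz_steps(8)
8 is even -> collatz_steps(4)
4 is even -> collatz_steps(2)
2 is even -> collatz_steps(1)
Reached 1 after 4 steps
= 4


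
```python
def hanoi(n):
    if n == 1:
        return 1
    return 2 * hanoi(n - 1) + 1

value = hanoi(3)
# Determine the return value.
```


hanoi(3)
= 2 * hanoi(2) + 1
= 2 * (2 * hanoi(1) + 1) + 1
Now compute bottom-up:
hanoi(1) = 1
hanoi(2) = 2 * 1 + 1 = 3
hanoi(3) = 2 * 3 + 1 = 7
= 7


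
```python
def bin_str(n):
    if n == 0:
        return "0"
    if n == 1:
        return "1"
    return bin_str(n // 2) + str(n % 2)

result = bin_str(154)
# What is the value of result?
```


bin_str(154)
= bin_str(77) + "0"
= bin_str(38) + "1" + "0"
= bin_str(19) + "0" + "1" + "0"
= bin_str(9) + "1" + "0" + "1" + "0"
= bin_str(4) + "1" + "1" + "0" + "1" + "0"
= bin_str(2) + "0" + "1" + "1" + "0" + "1" + "0"
= bin_str(1) + "0" + "0" + "1" + "1" + "0" + "1" + "0"
= "1" + "0" + "0" + "1" + "1" + "0" + "1" + "0"
= "10011010"
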